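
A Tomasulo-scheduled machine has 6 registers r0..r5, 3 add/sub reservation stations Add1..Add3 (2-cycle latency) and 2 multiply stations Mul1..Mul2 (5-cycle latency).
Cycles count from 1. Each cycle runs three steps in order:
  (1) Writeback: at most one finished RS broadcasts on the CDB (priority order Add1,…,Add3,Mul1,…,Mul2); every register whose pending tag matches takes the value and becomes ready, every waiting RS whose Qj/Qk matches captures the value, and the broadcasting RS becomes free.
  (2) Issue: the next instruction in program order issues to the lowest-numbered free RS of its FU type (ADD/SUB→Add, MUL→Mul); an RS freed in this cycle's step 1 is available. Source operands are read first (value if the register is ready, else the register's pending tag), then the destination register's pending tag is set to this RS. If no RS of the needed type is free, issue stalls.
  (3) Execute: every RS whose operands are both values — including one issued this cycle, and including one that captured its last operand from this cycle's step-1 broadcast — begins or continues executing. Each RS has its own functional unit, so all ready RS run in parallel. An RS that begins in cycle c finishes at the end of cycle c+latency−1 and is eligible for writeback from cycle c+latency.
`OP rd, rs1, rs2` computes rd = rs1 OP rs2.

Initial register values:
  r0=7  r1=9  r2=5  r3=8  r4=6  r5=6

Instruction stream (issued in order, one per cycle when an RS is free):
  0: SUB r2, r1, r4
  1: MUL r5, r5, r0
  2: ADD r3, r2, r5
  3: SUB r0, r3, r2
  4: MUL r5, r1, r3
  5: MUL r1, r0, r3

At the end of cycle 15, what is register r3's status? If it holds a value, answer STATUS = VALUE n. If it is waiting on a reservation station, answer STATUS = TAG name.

STATUS = VALUE 45

c1: issue SUB r2<-Add1 | r0:7,r1:9,r2:Add1,r3:8,r4:6,r5:6
c2: issue MUL r5<-Mul1 | r0:7,r1:9,r2:Add1,r3:8,r4:6,r5:Mul1
c3: CDB Add1=3; issue ADD r3<-Add1 | r0:7,r1:9,r2:3,r3:Add1,r4:6,r5:Mul1
c4: issue SUB r0<-Add2 | r0:Add2,r1:9,r2:3,r3:Add1,r4:6,r5:Mul1
c5: issue MUL r5<-Mul2 | r0:Add2,r1:9,r2:3,r3:Add1,r4:6,r5:Mul2
c6: stall | r0:Add2,r1:9,r2:3,r3:Add1,r4:6,r5:Mul2
c7: CDB Mul1=42; issue MUL r1<-Mul1 | r0:Add2,r1:Mul1,r2:3,r3:Add1,r4:6,r5:Mul2
c8: - | r0:Add2,r1:Mul1,r2:3,r3:Add1,r4:6,r5:Mul2
c9: CDB Add1=45 | r0:Add2,r1:Mul1,r2:3,r3:45,r4:6,r5:Mul2
c10: - | r0:Add2,r1:Mul1,r2:3,r3:45,r4:6,r5:Mul2
c11: CDB Add2=42 | r0:42,r1:Mul1,r2:3,r3:45,r4:6,r5:Mul2
c12: - | r0:42,r1:Mul1,r2:3,r3:45,r4:6,r5:Mul2
c13: - | r0:42,r1:Mul1,r2:3,r3:45,r4:6,r5:Mul2
c14: CDB Mul2=405 | r0:42,r1:Mul1,r2:3,r3:45,r4:6,r5:405
c15: - | r0:42,r1:Mul1,r2:3,r3:45,r4:6,r5:405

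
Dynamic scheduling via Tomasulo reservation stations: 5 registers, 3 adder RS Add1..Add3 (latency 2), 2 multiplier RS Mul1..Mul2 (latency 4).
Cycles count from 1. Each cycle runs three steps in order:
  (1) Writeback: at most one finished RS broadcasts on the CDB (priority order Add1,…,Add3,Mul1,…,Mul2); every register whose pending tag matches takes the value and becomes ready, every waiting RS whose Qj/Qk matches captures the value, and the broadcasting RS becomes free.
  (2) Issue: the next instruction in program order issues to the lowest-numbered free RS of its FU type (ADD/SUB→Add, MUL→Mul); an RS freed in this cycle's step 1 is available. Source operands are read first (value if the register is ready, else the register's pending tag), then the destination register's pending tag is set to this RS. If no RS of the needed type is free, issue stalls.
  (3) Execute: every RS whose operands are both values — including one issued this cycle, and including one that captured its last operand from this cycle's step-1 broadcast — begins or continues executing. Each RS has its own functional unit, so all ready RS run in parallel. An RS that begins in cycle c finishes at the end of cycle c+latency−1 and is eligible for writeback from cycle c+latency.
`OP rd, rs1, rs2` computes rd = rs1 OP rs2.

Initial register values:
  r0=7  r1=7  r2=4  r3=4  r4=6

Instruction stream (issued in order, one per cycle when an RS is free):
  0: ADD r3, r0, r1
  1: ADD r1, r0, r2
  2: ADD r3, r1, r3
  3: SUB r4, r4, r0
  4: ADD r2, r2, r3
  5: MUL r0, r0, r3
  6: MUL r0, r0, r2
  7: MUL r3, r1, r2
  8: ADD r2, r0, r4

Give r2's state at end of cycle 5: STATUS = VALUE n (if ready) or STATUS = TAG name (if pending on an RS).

  c1: issue ADD r3<-Add1  regs: r0:7,r1:7,r2:4,r3:Add1,r4:6
  c2: issue ADD r1<-Add2  regs: r0:7,r1:Add2,r2:4,r3:Add1,r4:6
  c3: CDB Add1=14; issue ADD r3<-Add1  regs: r0:7,r1:Add2,r2:4,r3:Add1,r4:6
  c4: CDB Add2=11; issue SUB r4<-Add2  regs: r0:7,r1:11,r2:4,r3:Add1,r4:Add2
  c5: issue ADD r2<-Add3  regs: r0:7,r1:11,r2:Add3,r3:Add1,r4:Add2

STATUS = TAG Add3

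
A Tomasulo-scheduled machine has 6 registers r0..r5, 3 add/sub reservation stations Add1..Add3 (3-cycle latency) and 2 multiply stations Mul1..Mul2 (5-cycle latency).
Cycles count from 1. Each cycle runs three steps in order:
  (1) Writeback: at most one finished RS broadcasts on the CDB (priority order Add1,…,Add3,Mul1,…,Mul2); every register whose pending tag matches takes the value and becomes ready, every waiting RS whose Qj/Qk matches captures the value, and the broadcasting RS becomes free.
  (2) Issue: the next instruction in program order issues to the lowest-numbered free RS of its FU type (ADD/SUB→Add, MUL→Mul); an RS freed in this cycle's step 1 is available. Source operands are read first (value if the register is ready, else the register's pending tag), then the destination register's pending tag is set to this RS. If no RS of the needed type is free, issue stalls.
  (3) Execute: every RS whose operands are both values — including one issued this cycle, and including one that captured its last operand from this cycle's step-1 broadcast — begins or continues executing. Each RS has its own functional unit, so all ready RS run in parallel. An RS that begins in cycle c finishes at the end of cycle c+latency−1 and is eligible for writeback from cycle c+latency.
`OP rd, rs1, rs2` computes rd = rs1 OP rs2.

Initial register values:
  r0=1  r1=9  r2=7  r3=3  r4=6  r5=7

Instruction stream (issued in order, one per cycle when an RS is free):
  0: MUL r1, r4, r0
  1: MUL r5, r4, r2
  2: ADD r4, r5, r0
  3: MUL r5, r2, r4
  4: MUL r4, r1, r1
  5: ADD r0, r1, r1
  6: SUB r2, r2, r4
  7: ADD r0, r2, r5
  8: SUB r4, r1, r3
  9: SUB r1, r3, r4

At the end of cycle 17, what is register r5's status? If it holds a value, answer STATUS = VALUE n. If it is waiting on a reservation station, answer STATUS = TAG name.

STATUS = VALUE 301

c1: issue MUL r1<-Mul1 | r0:1,r1:Mul1,r2:7,r3:3,r4:6,r5:7
c2: issue MUL r5<-Mul2 | r0:1,r1:Mul1,r2:7,r3:3,r4:6,r5:Mul2
c3: issue ADD r4<-Add1 | r0:1,r1:Mul1,r2:7,r3:3,r4:Add1,r5:Mul2
c4: stall | r0:1,r1:Mul1,r2:7,r3:3,r4:Add1,r5:Mul2
c5: stall | r0:1,r1:Mul1,r2:7,r3:3,r4:Add1,r5:Mul2
c6: CDB Mul1=6; issue MUL r5<-Mul1 | r0:1,r1:6,r2:7,r3:3,r4:Add1,r5:Mul1
c7: CDB Mul2=42; issue MUL r4<-Mul2 | r0:1,r1:6,r2:7,r3:3,r4:Mul2,r5:Mul1
c8: issue ADD r0<-Add2 | r0:Add2,r1:6,r2:7,r3:3,r4:Mul2,r5:Mul1
c9: issue SUB r2<-Add3 | r0:Add2,r1:6,r2:Add3,r3:3,r4:Mul2,r5:Mul1
c10: CDB Add1=43; issue ADD r0<-Add1 | r0:Add1,r1:6,r2:Add3,r3:3,r4:Mul2,r5:Mul1
c11: CDB Add2=12; issue SUB r4<-Add2 | r0:Add1,r1:6,r2:Add3,r3:3,r4:Add2,r5:Mul1
c12: CDB Mul2=36; stall | r0:Add1,r1:6,r2:Add3,r3:3,r4:Add2,r5:Mul1
c13: stall | r0:Add1,r1:6,r2:Add3,r3:3,r4:Add2,r5:Mul1
c14: CDB Add2=3; issue SUB r1<-Add2 | r0:Add1,r1:Add2,r2:Add3,r3:3,r4:3,r5:Mul1
c15: CDB Add3=-29 | r0:Add1,r1:Add2,r2:-29,r3:3,r4:3,r5:Mul1
c16: CDB Mul1=301 | r0:Add1,r1:Add2,r2:-29,r3:3,r4:3,r5:301
c17: CDB Add2=0 | r0:Add1,r1:0,r2:-29,r3:3,r4:3,r5:301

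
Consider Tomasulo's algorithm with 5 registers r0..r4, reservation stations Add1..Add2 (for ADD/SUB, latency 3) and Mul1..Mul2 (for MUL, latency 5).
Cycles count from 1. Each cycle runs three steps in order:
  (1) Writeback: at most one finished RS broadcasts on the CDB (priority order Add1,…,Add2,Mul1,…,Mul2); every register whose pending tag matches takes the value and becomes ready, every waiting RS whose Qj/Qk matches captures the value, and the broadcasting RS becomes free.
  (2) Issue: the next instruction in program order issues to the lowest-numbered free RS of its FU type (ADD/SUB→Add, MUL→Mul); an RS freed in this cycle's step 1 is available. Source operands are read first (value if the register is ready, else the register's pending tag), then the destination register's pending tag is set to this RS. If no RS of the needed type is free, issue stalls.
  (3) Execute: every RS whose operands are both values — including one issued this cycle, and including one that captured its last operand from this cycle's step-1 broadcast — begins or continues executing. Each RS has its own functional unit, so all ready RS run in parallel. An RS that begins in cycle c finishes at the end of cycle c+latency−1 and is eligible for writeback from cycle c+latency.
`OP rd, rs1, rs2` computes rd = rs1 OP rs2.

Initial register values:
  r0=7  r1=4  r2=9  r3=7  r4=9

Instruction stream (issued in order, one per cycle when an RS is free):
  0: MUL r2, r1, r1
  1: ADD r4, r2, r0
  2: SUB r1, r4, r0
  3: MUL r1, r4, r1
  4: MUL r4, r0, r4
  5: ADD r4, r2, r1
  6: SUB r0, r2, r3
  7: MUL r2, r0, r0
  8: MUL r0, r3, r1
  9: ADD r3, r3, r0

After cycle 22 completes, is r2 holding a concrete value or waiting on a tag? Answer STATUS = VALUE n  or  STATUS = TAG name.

STATUS = VALUE 81

  c1: issue MUL r2<-Mul1  regs: r0:7,r1:4,r2:Mul1,r3:7,r4:9
  c2: issue ADD r4<-Add1  regs: r0:7,r1:4,r2:Mul1,r3:7,r4:Add1
  c3: issue SUB r1<-Add2  regs: r0:7,r1:Add2,r2:Mul1,r3:7,r4:Add1
  c4: issue MUL r1<-Mul2  regs: r0:7,r1:Mul2,r2:Mul1,r3:7,r4:Add1
  c5: stall  regs: r0:7,r1:Mul2,r2:Mul1,r3:7,r4:Add1
  c6: CDB Mul1=16; issue MUL r4<-Mul1  regs: r0:7,r1:Mul2,r2:16,r3:7,r4:Mul1
  c7: stall  regs: r0:7,r1:Mul2,r2:16,r3:7,r4:Mul1
  c8: stall  regs: r0:7,r1:Mul2,r2:16,r3:7,r4:Mul1
  c9: CDB Add1=23; issue ADD r4<-Add1  regs: r0:7,r1:Mul2,r2:16,r3:7,r4:Add1
  c10: stall  regs: r0:7,r1:Mul2,r2:16,r3:7,r4:Add1
  c11: stall  regs: r0:7,r1:Mul2,r2:16,r3:7,r4:Add1
  c12: CDB Add2=16; issue SUB r0<-Add2  regs: r0:Add2,r1:Mul2,r2:16,r3:7,r4:Add1
  c13: stall  regs: r0:Add2,r1:Mul2,r2:16,r3:7,r4:Add1
  c14: CDB Mul1=161; issue MUL r2<-Mul1  regs: r0:Add2,r1:Mul2,r2:Mul1,r3:7,r4:Add1
  c15: CDB Add2=9; stall  regs: r0:9,r1:Mul2,r2:Mul1,r3:7,r4:Add1
  c16: stall  regs: r0:9,r1:Mul2,r2:Mul1,r3:7,r4:Add1
  c17: CDB Mul2=368; issue MUL r0<-Mul2  regs: r0:Mul2,r1:368,r2:Mul1,r3:7,r4:Add1
  c18: issue ADD r3<-Add2  regs: r0:Mul2,r1:368,r2:Mul1,r3:Add2,r4:Add1
  c19: -  regs: r0:Mul2,r1:368,r2:Mul1,r3:Add2,r4:Add1
  c20: CDB Add1=384  regs: r0:Mul2,r1:368,r2:Mul1,r3:Add2,r4:384
  c21: CDB Mul1=81  regs: r0:Mul2,r1:368,r2:81,r3:Add2,r4:384
  c22: CDB Mul2=2576  regs: r0:2576,r1:368,r2:81,r3:Add2,r4:384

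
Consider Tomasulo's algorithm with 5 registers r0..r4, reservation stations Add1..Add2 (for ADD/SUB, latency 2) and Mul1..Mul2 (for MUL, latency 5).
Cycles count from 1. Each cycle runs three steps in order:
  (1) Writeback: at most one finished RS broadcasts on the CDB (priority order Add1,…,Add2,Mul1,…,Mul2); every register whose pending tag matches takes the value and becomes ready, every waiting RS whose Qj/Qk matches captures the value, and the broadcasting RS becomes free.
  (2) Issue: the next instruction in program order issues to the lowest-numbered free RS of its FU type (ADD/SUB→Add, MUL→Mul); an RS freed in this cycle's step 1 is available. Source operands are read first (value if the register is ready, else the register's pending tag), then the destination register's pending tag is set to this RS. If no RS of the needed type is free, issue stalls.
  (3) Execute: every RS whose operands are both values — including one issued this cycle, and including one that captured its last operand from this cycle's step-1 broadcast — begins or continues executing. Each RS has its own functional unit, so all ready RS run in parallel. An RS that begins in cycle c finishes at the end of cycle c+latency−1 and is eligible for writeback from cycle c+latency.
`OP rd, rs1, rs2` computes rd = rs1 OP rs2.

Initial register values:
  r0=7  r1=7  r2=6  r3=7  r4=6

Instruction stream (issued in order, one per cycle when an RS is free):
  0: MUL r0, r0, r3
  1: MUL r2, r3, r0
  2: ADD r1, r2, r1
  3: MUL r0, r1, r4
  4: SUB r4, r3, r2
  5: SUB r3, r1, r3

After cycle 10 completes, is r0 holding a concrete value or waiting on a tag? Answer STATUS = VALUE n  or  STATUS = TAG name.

  c1: issue MUL r0<-Mul1  regs: r0:Mul1,r1:7,r2:6,r3:7,r4:6
  c2: issue MUL r2<-Mul2  regs: r0:Mul1,r1:7,r2:Mul2,r3:7,r4:6
  c3: issue ADD r1<-Add1  regs: r0:Mul1,r1:Add1,r2:Mul2,r3:7,r4:6
  c4: stall  regs: r0:Mul1,r1:Add1,r2:Mul2,r3:7,r4:6
  c5: stall  regs: r0:Mul1,r1:Add1,r2:Mul2,r3:7,r4:6
  c6: CDB Mul1=49; issue MUL r0<-Mul1  regs: r0:Mul1,r1:Add1,r2:Mul2,r3:7,r4:6
  c7: issue SUB r4<-Add2  regs: r0:Mul1,r1:Add1,r2:Mul2,r3:7,r4:Add2
  c8: stall  regs: r0:Mul1,r1:Add1,r2:Mul2,r3:7,r4:Add2
  c9: stall  regs: r0:Mul1,r1:Add1,r2:Mul2,r3:7,r4:Add2
  c10: stall  regs: r0:Mul1,r1:Add1,r2:Mul2,r3:7,r4:Add2

STATUS = TAG Mul1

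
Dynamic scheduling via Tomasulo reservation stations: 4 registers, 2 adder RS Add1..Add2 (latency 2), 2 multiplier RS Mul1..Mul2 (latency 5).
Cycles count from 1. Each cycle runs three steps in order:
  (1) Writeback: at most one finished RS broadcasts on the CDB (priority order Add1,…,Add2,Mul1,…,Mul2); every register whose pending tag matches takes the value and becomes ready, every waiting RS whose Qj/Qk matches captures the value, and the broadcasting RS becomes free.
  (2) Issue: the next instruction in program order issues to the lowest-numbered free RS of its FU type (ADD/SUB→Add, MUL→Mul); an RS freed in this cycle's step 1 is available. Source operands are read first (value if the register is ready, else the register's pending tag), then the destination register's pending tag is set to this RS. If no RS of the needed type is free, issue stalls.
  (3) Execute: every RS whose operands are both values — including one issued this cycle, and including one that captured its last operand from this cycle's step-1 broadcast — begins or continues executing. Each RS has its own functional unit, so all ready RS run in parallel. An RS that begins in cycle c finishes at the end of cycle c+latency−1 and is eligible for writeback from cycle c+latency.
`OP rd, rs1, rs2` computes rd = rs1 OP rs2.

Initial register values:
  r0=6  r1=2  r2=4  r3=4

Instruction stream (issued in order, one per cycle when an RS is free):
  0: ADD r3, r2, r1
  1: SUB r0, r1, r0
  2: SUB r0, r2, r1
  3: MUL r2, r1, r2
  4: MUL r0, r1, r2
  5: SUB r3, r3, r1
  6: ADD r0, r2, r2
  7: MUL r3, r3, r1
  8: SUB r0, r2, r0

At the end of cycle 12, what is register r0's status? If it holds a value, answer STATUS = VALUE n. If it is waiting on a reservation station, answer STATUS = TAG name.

cycle 1: issue ADD r3<-Add1 // r0:6,r1:2,r2:4,r3:Add1
cycle 2: issue SUB r0<-Add2 // r0:Add2,r1:2,r2:4,r3:Add1
cycle 3: CDB Add1=6; issue SUB r0<-Add1 // r0:Add1,r1:2,r2:4,r3:6
cycle 4: CDB Add2=-4; issue MUL r2<-Mul1 // r0:Add1,r1:2,r2:Mul1,r3:6
cycle 5: CDB Add1=2; issue MUL r0<-Mul2 // r0:Mul2,r1:2,r2:Mul1,r3:6
cycle 6: issue SUB r3<-Add1 // r0:Mul2,r1:2,r2:Mul1,r3:Add1
cycle 7: issue ADD r0<-Add2 // r0:Add2,r1:2,r2:Mul1,r3:Add1
cycle 8: CDB Add1=4; stall // r0:Add2,r1:2,r2:Mul1,r3:4
cycle 9: CDB Mul1=8; issue MUL r3<-Mul1 // r0:Add2,r1:2,r2:8,r3:Mul1
cycle 10: issue SUB r0<-Add1 // r0:Add1,r1:2,r2:8,r3:Mul1
cycle 11: CDB Add2=16 // r0:Add1,r1:2,r2:8,r3:Mul1
cycle 12: - // r0:Add1,r1:2,r2:8,r3:Mul1

STATUS = TAG Add1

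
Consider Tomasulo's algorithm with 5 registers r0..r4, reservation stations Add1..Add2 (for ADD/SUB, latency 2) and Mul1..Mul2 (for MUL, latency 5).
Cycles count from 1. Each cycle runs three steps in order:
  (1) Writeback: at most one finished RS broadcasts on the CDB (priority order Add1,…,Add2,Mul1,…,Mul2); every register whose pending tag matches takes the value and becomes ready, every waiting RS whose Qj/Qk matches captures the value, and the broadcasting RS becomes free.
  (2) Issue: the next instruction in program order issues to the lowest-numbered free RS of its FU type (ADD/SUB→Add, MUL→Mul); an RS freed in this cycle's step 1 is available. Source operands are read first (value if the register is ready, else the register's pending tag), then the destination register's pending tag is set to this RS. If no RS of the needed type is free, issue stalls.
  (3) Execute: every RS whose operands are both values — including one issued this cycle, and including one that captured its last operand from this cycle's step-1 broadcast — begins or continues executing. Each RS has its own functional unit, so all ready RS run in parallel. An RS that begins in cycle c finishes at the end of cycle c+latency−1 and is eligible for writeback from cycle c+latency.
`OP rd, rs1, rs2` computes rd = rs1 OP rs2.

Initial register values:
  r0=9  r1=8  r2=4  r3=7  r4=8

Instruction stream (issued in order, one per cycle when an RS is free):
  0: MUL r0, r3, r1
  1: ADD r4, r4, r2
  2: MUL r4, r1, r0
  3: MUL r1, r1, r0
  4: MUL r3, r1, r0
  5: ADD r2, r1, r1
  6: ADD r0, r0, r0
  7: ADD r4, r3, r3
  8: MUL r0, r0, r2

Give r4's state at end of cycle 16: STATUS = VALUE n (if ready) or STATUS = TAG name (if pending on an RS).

STATUS = TAG Add1

  c1: issue MUL r0<-Mul1  regs: r0:Mul1,r1:8,r2:4,r3:7,r4:8
  c2: issue ADD r4<-Add1  regs: r0:Mul1,r1:8,r2:4,r3:7,r4:Add1
  c3: issue MUL r4<-Mul2  regs: r0:Mul1,r1:8,r2:4,r3:7,r4:Mul2
  c4: CDB Add1=12; stall  regs: r0:Mul1,r1:8,r2:4,r3:7,r4:Mul2
  c5: stall  regs: r0:Mul1,r1:8,r2:4,r3:7,r4:Mul2
  c6: CDB Mul1=56; issue MUL r1<-Mul1  regs: r0:56,r1:Mul1,r2:4,r3:7,r4:Mul2
  c7: stall  regs: r0:56,r1:Mul1,r2:4,r3:7,r4:Mul2
  c8: stall  regs: r0:56,r1:Mul1,r2:4,r3:7,r4:Mul2
  c9: stall  regs: r0:56,r1:Mul1,r2:4,r3:7,r4:Mul2
  c10: stall  regs: r0:56,r1:Mul1,r2:4,r3:7,r4:Mul2
  c11: CDB Mul1=448; issue MUL r3<-Mul1  regs: r0:56,r1:448,r2:4,r3:Mul1,r4:Mul2
  c12: CDB Mul2=448; issue ADD r2<-Add1  regs: r0:56,r1:448,r2:Add1,r3:Mul1,r4:448
  c13: issue ADD r0<-Add2  regs: r0:Add2,r1:448,r2:Add1,r3:Mul1,r4:448
  c14: CDB Add1=896; issue ADD r4<-Add1  regs: r0:Add2,r1:448,r2:896,r3:Mul1,r4:Add1
  c15: CDB Add2=112; issue MUL r0<-Mul2  regs: r0:Mul2,r1:448,r2:896,r3:Mul1,r4:Add1
  c16: CDB Mul1=25088  regs: r0:Mul2,r1:448,r2:896,r3:25088,r4:Add1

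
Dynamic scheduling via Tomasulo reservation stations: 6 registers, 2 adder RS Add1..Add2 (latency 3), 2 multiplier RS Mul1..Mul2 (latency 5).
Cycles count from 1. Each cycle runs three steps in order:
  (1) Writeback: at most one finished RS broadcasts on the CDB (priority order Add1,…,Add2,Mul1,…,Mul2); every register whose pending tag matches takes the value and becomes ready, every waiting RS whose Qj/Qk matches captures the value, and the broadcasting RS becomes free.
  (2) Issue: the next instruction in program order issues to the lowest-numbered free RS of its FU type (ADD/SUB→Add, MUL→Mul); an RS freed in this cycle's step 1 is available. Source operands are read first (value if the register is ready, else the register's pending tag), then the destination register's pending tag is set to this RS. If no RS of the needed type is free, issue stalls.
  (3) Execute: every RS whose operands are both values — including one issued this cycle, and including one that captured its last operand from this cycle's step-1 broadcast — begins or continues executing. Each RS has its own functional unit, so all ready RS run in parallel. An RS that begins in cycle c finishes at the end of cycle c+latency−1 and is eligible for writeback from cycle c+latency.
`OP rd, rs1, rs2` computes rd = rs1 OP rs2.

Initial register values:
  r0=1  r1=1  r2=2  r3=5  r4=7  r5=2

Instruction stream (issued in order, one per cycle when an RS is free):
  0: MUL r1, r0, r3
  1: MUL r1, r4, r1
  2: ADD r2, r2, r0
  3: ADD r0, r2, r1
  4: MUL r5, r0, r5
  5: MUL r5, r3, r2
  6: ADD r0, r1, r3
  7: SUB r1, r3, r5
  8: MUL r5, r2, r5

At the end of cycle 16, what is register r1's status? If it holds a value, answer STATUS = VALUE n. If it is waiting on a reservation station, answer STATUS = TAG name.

c1: issue MUL r1<-Mul1 | r0:1,r1:Mul1,r2:2,r3:5,r4:7,r5:2
c2: issue MUL r1<-Mul2 | r0:1,r1:Mul2,r2:2,r3:5,r4:7,r5:2
c3: issue ADD r2<-Add1 | r0:1,r1:Mul2,r2:Add1,r3:5,r4:7,r5:2
c4: issue ADD r0<-Add2 | r0:Add2,r1:Mul2,r2:Add1,r3:5,r4:7,r5:2
c5: stall | r0:Add2,r1:Mul2,r2:Add1,r3:5,r4:7,r5:2
c6: CDB Add1=3; stall | r0:Add2,r1:Mul2,r2:3,r3:5,r4:7,r5:2
c7: CDB Mul1=5; issue MUL r5<-Mul1 | r0:Add2,r1:Mul2,r2:3,r3:5,r4:7,r5:Mul1
c8: stall | r0:Add2,r1:Mul2,r2:3,r3:5,r4:7,r5:Mul1
c9: stall | r0:Add2,r1:Mul2,r2:3,r3:5,r4:7,r5:Mul1
c10: stall | r0:Add2,r1:Mul2,r2:3,r3:5,r4:7,r5:Mul1
c11: stall | r0:Add2,r1:Mul2,r2:3,r3:5,r4:7,r5:Mul1
c12: CDB Mul2=35; issue MUL r5<-Mul2 | r0:Add2,r1:35,r2:3,r3:5,r4:7,r5:Mul2
c13: issue ADD r0<-Add1 | r0:Add1,r1:35,r2:3,r3:5,r4:7,r5:Mul2
c14: stall | r0:Add1,r1:35,r2:3,r3:5,r4:7,r5:Mul2
c15: CDB Add2=38; issue SUB r1<-Add2 | r0:Add1,r1:Add2,r2:3,r3:5,r4:7,r5:Mul2
c16: CDB Add1=40; stall | r0:40,r1:Add2,r2:3,r3:5,r4:7,r5:Mul2

STATUS = TAG Add2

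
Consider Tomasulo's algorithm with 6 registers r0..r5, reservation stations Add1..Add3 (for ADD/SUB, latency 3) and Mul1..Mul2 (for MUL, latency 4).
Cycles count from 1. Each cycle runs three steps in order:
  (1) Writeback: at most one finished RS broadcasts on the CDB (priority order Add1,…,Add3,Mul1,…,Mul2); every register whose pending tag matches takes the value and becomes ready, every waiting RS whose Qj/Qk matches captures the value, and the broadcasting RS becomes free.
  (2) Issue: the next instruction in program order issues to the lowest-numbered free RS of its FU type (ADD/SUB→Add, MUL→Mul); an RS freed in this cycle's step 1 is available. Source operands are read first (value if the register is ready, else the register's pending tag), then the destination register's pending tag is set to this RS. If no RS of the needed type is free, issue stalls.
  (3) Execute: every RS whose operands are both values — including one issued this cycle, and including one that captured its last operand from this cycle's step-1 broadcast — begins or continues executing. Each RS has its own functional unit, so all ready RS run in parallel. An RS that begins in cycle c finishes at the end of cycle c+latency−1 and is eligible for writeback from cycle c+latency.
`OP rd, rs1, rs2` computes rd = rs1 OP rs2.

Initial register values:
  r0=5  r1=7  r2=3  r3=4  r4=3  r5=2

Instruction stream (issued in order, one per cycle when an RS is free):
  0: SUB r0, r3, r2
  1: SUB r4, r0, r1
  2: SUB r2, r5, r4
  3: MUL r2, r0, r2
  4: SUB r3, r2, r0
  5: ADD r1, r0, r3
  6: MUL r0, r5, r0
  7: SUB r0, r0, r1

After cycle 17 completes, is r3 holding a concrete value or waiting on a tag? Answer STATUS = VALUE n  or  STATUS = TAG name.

c1: issue SUB r0<-Add1 | r0:Add1,r1:7,r2:3,r3:4,r4:3,r5:2
c2: issue SUB r4<-Add2 | r0:Add1,r1:7,r2:3,r3:4,r4:Add2,r5:2
c3: issue SUB r2<-Add3 | r0:Add1,r1:7,r2:Add3,r3:4,r4:Add2,r5:2
c4: CDB Add1=1; issue MUL r2<-Mul1 | r0:1,r1:7,r2:Mul1,r3:4,r4:Add2,r5:2
c5: issue SUB r3<-Add1 | r0:1,r1:7,r2:Mul1,r3:Add1,r4:Add2,r5:2
c6: stall | r0:1,r1:7,r2:Mul1,r3:Add1,r4:Add2,r5:2
c7: CDB Add2=-6; issue ADD r1<-Add2 | r0:1,r1:Add2,r2:Mul1,r3:Add1,r4:-6,r5:2
c8: issue MUL r0<-Mul2 | r0:Mul2,r1:Add2,r2:Mul1,r3:Add1,r4:-6,r5:2
c9: stall | r0:Mul2,r1:Add2,r2:Mul1,r3:Add1,r4:-6,r5:2
c10: CDB Add3=8; issue SUB r0<-Add3 | r0:Add3,r1:Add2,r2:Mul1,r3:Add1,r4:-6,r5:2
c11: - | r0:Add3,r1:Add2,r2:Mul1,r3:Add1,r4:-6,r5:2
c12: CDB Mul2=2 | r0:Add3,r1:Add2,r2:Mul1,r3:Add1,r4:-6,r5:2
c13: - | r0:Add3,r1:Add2,r2:Mul1,r3:Add1,r4:-6,r5:2
c14: CDB Mul1=8 | r0:Add3,r1:Add2,r2:8,r3:Add1,r4:-6,r5:2
c15: - | r0:Add3,r1:Add2,r2:8,r3:Add1,r4:-6,r5:2
c16: - | r0:Add3,r1:Add2,r2:8,r3:Add1,r4:-6,r5:2
c17: CDB Add1=7 | r0:Add3,r1:Add2,r2:8,r3:7,r4:-6,r5:2

STATUS = VALUE 7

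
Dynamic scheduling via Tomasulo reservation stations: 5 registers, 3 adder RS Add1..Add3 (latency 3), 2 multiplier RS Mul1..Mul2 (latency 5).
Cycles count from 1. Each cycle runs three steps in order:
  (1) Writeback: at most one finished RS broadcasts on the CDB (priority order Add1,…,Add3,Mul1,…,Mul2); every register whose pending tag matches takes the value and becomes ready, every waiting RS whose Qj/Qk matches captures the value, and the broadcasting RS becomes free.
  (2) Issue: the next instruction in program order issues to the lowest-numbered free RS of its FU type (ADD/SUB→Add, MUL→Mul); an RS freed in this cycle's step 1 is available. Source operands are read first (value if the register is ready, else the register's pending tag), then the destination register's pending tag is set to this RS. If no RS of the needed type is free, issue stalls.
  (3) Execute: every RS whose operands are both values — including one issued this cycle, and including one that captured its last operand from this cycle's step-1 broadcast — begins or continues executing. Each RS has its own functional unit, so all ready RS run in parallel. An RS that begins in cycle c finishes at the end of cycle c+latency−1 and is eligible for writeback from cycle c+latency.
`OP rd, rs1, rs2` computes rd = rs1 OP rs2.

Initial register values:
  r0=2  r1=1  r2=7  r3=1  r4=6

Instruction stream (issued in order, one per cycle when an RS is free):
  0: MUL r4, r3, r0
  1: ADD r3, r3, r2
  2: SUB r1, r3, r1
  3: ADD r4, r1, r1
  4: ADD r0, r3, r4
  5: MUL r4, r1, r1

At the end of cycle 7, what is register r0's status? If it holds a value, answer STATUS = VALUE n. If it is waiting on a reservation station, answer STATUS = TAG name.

STATUS = TAG Add1

c1: issue MUL r4<-Mul1 | r0:2,r1:1,r2:7,r3:1,r4:Mul1
c2: issue ADD r3<-Add1 | r0:2,r1:1,r2:7,r3:Add1,r4:Mul1
c3: issue SUB r1<-Add2 | r0:2,r1:Add2,r2:7,r3:Add1,r4:Mul1
c4: issue ADD r4<-Add3 | r0:2,r1:Add2,r2:7,r3:Add1,r4:Add3
c5: CDB Add1=8; issue ADD r0<-Add1 | r0:Add1,r1:Add2,r2:7,r3:8,r4:Add3
c6: CDB Mul1=2; issue MUL r4<-Mul1 | r0:Add1,r1:Add2,r2:7,r3:8,r4:Mul1
c7: - | r0:Add1,r1:Add2,r2:7,r3:8,r4:Mul1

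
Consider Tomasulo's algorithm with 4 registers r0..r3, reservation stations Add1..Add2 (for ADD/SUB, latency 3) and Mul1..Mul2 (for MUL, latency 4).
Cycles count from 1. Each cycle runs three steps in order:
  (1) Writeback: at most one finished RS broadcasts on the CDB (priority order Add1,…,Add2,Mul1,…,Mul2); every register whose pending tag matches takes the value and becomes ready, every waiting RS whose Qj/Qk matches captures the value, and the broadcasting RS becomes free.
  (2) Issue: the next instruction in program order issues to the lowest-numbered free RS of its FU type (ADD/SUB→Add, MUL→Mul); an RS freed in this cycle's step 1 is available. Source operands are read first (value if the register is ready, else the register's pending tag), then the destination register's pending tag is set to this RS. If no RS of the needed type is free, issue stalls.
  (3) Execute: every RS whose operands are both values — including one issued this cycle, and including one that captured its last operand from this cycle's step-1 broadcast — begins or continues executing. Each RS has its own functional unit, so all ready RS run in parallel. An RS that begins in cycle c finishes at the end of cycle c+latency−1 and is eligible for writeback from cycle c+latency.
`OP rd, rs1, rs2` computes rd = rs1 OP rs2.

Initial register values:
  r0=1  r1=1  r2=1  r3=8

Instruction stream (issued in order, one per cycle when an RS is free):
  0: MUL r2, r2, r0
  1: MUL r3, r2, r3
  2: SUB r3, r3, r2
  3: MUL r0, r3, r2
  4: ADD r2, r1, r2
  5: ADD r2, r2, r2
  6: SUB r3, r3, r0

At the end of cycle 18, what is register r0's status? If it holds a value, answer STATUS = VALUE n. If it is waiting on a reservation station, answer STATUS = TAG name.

STATUS = VALUE 7

c1: issue MUL r2<-Mul1 | r0:1,r1:1,r2:Mul1,r3:8
c2: issue MUL r3<-Mul2 | r0:1,r1:1,r2:Mul1,r3:Mul2
c3: issue SUB r3<-Add1 | r0:1,r1:1,r2:Mul1,r3:Add1
c4: stall | r0:1,r1:1,r2:Mul1,r3:Add1
c5: CDB Mul1=1; issue MUL r0<-Mul1 | r0:Mul1,r1:1,r2:1,r3:Add1
c6: issue ADD r2<-Add2 | r0:Mul1,r1:1,r2:Add2,r3:Add1
c7: stall | r0:Mul1,r1:1,r2:Add2,r3:Add1
c8: stall | r0:Mul1,r1:1,r2:Add2,r3:Add1
c9: CDB Add2=2; issue ADD r2<-Add2 | r0:Mul1,r1:1,r2:Add2,r3:Add1
c10: CDB Mul2=8; stall | r0:Mul1,r1:1,r2:Add2,r3:Add1
c11: stall | r0:Mul1,r1:1,r2:Add2,r3:Add1
c12: CDB Add2=4; issue SUB r3<-Add2 | r0:Mul1,r1:1,r2:4,r3:Add2
c13: CDB Add1=7 | r0:Mul1,r1:1,r2:4,r3:Add2
c14: - | r0:Mul1,r1:1,r2:4,r3:Add2
c15: - | r0:Mul1,r1:1,r2:4,r3:Add2
c16: - | r0:Mul1,r1:1,r2:4,r3:Add2
c17: CDB Mul1=7 | r0:7,r1:1,r2:4,r3:Add2
c18: - | r0:7,r1:1,r2:4,r3:Add2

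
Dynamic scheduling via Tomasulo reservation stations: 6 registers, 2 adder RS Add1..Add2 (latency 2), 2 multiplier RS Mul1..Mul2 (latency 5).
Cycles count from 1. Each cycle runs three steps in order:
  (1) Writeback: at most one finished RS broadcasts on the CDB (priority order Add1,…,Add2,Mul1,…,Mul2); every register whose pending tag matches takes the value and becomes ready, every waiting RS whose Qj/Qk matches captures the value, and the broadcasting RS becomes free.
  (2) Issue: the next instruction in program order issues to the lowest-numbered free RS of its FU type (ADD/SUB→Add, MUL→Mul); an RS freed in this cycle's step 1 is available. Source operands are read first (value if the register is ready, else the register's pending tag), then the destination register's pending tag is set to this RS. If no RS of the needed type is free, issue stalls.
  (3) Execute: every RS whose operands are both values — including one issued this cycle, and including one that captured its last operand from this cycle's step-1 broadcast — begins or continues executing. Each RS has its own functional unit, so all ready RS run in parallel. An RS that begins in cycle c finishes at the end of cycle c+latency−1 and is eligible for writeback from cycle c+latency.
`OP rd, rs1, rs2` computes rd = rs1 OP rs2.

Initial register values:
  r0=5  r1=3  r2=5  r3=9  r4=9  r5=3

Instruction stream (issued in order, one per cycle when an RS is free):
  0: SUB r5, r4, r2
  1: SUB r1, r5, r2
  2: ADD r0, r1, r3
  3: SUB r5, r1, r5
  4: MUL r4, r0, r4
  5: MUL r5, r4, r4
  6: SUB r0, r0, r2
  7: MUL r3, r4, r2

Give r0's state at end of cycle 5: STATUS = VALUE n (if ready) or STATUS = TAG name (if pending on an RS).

STATUS = TAG Add1

  c1: issue SUB r5<-Add1  regs: r0:5,r1:3,r2:5,r3:9,r4:9,r5:Add1
  c2: issue SUB r1<-Add2  regs: r0:5,r1:Add2,r2:5,r3:9,r4:9,r5:Add1
  c3: CDB Add1=4; issue ADD r0<-Add1  regs: r0:Add1,r1:Add2,r2:5,r3:9,r4:9,r5:4
  c4: stall  regs: r0:Add1,r1:Add2,r2:5,r3:9,r4:9,r5:4
  c5: CDB Add2=-1; issue SUB r5<-Add2  regs: r0:Add1,r1:-1,r2:5,r3:9,r4:9,r5:Add2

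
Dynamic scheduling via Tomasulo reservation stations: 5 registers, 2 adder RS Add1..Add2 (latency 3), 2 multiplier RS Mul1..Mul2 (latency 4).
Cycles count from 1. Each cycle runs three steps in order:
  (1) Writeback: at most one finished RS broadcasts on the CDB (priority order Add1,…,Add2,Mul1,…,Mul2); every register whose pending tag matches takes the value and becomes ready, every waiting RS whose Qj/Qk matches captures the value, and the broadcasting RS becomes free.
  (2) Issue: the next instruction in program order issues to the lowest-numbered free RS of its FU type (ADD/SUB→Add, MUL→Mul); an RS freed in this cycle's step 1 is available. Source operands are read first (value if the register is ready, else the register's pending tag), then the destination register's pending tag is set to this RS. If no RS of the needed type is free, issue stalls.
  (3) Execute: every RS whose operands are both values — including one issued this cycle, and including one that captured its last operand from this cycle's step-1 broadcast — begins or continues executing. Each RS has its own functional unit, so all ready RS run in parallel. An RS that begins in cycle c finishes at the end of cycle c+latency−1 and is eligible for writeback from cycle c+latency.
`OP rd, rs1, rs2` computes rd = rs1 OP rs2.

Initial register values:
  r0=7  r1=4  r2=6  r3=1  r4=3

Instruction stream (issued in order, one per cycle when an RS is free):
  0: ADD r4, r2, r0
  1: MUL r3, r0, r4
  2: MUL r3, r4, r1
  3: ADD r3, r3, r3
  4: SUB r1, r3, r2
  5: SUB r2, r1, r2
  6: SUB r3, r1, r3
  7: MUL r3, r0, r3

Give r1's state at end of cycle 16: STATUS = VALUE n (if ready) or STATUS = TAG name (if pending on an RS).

cycle 1: issue ADD r4<-Add1 // r0:7,r1:4,r2:6,r3:1,r4:Add1
cycle 2: issue MUL r3<-Mul1 // r0:7,r1:4,r2:6,r3:Mul1,r4:Add1
cycle 3: issue MUL r3<-Mul2 // r0:7,r1:4,r2:6,r3:Mul2,r4:Add1
cycle 4: CDB Add1=13; issue ADD r3<-Add1 // r0:7,r1:4,r2:6,r3:Add1,r4:13
cycle 5: issue SUB r1<-Add2 // r0:7,r1:Add2,r2:6,r3:Add1,r4:13
cycle 6: stall // r0:7,r1:Add2,r2:6,r3:Add1,r4:13
cycle 7: stall // r0:7,r1:Add2,r2:6,r3:Add1,r4:13
cycle 8: CDB Mul1=91; stall // r0:7,r1:Add2,r2:6,r3:Add1,r4:13
cycle 9: CDB Mul2=52; stall // r0:7,r1:Add2,r2:6,r3:Add1,r4:13
cycle 10: stall // r0:7,r1:Add2,r2:6,r3:Add1,r4:13
cycle 11: stall // r0:7,r1:Add2,r2:6,r3:Add1,r4:13
cycle 12: CDB Add1=104; issue SUB r2<-Add1 // r0:7,r1:Add2,r2:Add1,r3:104,r4:13
cycle 13: stall // r0:7,r1:Add2,r2:Add1,r3:104,r4:13
cycle 14: stall // r0:7,r1:Add2,r2:Add1,r3:104,r4:13
cycle 15: CDB Add2=98; issue SUB r3<-Add2 // r0:7,r1:98,r2:Add1,r3:Add2,r4:13
cycle 16: issue MUL r3<-Mul1 // r0:7,r1:98,r2:Add1,r3:Mul1,r4:13

STATUS = VALUE 98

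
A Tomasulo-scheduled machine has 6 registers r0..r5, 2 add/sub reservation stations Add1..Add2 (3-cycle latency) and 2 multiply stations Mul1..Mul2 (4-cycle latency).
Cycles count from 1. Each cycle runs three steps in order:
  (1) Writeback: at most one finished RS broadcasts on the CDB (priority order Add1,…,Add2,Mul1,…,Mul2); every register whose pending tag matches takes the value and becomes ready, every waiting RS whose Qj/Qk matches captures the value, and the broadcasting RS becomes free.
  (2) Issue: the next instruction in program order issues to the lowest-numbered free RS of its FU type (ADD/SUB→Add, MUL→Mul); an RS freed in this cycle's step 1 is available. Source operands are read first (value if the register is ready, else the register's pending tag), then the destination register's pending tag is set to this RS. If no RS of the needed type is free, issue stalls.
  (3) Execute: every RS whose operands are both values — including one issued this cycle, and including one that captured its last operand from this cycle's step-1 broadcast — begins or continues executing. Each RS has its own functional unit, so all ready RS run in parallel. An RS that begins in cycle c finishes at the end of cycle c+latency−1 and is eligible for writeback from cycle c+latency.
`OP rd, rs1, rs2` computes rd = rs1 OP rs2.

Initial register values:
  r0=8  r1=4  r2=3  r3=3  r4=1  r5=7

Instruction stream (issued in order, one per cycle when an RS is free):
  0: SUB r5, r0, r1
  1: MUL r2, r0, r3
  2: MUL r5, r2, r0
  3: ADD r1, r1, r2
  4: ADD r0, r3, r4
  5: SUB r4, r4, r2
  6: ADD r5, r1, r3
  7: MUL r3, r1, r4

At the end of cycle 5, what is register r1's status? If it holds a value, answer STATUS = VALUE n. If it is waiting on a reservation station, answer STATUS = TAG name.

c1: issue SUB r5<-Add1 | r0:8,r1:4,r2:3,r3:3,r4:1,r5:Add1
c2: issue MUL r2<-Mul1 | r0:8,r1:4,r2:Mul1,r3:3,r4:1,r5:Add1
c3: issue MUL r5<-Mul2 | r0:8,r1:4,r2:Mul1,r3:3,r4:1,r5:Mul2
c4: CDB Add1=4; issue ADD r1<-Add1 | r0:8,r1:Add1,r2:Mul1,r3:3,r4:1,r5:Mul2
c5: issue ADD r0<-Add2 | r0:Add2,r1:Add1,r2:Mul1,r3:3,r4:1,r5:Mul2

STATUS = TAG Add1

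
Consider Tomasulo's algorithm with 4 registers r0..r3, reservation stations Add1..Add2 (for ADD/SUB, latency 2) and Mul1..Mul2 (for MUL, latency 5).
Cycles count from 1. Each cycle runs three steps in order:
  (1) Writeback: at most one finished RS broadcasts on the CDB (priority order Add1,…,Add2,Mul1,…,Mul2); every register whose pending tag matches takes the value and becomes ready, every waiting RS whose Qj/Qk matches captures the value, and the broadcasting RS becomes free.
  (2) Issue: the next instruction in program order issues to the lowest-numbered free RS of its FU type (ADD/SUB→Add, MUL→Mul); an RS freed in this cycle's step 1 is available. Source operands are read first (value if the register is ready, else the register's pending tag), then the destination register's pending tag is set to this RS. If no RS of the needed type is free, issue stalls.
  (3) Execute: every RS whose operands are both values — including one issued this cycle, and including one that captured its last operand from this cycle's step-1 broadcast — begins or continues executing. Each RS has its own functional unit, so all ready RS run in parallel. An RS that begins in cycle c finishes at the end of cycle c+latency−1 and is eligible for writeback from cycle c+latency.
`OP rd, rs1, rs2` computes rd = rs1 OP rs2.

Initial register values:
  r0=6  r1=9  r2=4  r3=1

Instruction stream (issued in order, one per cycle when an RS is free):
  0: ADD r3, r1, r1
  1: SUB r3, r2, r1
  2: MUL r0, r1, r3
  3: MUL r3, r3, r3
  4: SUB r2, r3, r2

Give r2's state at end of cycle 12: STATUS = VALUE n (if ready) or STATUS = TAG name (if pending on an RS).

STATUS = VALUE 21

  c1: issue ADD r3<-Add1  regs: r0:6,r1:9,r2:4,r3:Add1
  c2: issue SUB r3<-Add2  regs: r0:6,r1:9,r2:4,r3:Add2
  c3: CDB Add1=18; issue MUL r0<-Mul1  regs: r0:Mul1,r1:9,r2:4,r3:Add2
  c4: CDB Add2=-5; issue MUL r3<-Mul2  regs: r0:Mul1,r1:9,r2:4,r3:Mul2
  c5: issue SUB r2<-Add1  regs: r0:Mul1,r1:9,r2:Add1,r3:Mul2
  c6: -  regs: r0:Mul1,r1:9,r2:Add1,r3:Mul2
  c7: -  regs: r0:Mul1,r1:9,r2:Add1,r3:Mul2
  c8: -  regs: r0:Mul1,r1:9,r2:Add1,r3:Mul2
  c9: CDB Mul1=-45  regs: r0:-45,r1:9,r2:Add1,r3:Mul2
  c10: CDB Mul2=25  regs: r0:-45,r1:9,r2:Add1,r3:25
  c11: -  regs: r0:-45,r1:9,r2:Add1,r3:25
  c12: CDB Add1=21  regs: r0:-45,r1:9,r2:21,r3:25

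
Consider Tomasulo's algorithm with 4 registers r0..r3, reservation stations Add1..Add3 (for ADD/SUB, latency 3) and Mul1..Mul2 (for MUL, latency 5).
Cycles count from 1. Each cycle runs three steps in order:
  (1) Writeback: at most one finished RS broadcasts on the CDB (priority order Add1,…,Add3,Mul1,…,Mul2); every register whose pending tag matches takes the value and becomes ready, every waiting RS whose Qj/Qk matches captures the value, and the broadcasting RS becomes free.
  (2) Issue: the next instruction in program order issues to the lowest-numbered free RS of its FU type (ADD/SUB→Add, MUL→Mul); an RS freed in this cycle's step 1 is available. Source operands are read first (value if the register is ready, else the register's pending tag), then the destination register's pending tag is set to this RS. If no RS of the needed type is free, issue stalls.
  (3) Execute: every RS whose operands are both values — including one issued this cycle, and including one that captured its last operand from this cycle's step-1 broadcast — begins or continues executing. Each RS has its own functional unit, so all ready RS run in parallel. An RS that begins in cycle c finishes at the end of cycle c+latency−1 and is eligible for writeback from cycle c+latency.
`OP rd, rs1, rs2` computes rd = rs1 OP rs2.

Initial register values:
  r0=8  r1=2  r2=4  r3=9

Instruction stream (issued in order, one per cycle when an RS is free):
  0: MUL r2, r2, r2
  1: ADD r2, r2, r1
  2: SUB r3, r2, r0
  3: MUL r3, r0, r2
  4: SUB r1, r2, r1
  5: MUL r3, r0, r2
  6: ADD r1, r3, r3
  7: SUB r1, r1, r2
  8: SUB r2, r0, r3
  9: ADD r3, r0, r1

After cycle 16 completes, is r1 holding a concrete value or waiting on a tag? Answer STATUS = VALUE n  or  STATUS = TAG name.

cycle 1: issue MUL r2<-Mul1 // r0:8,r1:2,r2:Mul1,r3:9
cycle 2: issue ADD r2<-Add1 // r0:8,r1:2,r2:Add1,r3:9
cycle 3: issue SUB r3<-Add2 // r0:8,r1:2,r2:Add1,r3:Add2
cycle 4: issue MUL r3<-Mul2 // r0:8,r1:2,r2:Add1,r3:Mul2
cycle 5: issue SUB r1<-Add3 // r0:8,r1:Add3,r2:Add1,r3:Mul2
cycle 6: CDB Mul1=16; issue MUL r3<-Mul1 // r0:8,r1:Add3,r2:Add1,r3:Mul1
cycle 7: stall // r0:8,r1:Add3,r2:Add1,r3:Mul1
cycle 8: stall // r0:8,r1:Add3,r2:Add1,r3:Mul1
cycle 9: CDB Add1=18; issue ADD r1<-Add1 // r0:8,r1:Add1,r2:18,r3:Mul1
cycle 10: stall // r0:8,r1:Add1,r2:18,r3:Mul1
cycle 11: stall // r0:8,r1:Add1,r2:18,r3:Mul1
cycle 12: CDB Add2=10; issue SUB r1<-Add2 // r0:8,r1:Add2,r2:18,r3:Mul1
cycle 13: CDB Add3=16; issue SUB r2<-Add3 // r0:8,r1:Add2,r2:Add3,r3:Mul1
cycle 14: CDB Mul1=144; stall // r0:8,r1:Add2,r2:Add3,r3:144
cycle 15: CDB Mul2=144; stall // r0:8,r1:Add2,r2:Add3,r3:144
cycle 16: stall // r0:8,r1:Add2,r2:Add3,r3:144

STATUS = TAG Add2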